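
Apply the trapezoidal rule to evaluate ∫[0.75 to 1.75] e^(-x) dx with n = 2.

f(x) = e^(-x)
a = 0.75, b = 1.75, n = 2
h = (b - a)/n = 0.500000

Trapezoidal rule: (h/2)[f(x₀) + 2f(x₁) + 2f(x₂) + ... + f(xₙ)]

x_0 = 0.7500, f(x_0) = 0.472367, coefficient = 1
x_1 = 1.2500, f(x_1) = 0.286505, coefficient = 2
x_2 = 1.7500, f(x_2) = 0.173774, coefficient = 1

I ≈ (0.500000/2) × 1.219150 = 0.304788
Exact value: 0.298593
Error: 0.006195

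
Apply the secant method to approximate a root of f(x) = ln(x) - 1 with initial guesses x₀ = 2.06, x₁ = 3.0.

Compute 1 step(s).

f(x) = ln(x) - 1
x₀ = 2.06, x₁ = 3.0

Secant formula: x_{n+1} = x_n - f(x_n)(x_n - x_{n-1})/(f(x_n) - f(x_{n-1}))

Iteration 1:
  f(2.060000) = -0.277294
  f(3.000000) = 0.098612
  x_2 = 3.000000 - 0.098612×(3.000000 - 2.060000)/(0.098612 - (-0.277294))
       = 2.753408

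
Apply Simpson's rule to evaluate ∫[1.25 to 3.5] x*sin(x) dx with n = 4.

f(x) = x*sin(x)
a = 1.25, b = 3.5, n = 4
h = (b - a)/n = 0.562500

Simpson's rule: (h/3)[f(x₀) + 4f(x₁) + 2f(x₂) + ... + f(xₙ)]

x_0 = 1.2500, f(x_0) = 1.186231, coefficient = 1
x_1 = 1.8125, f(x_1) = 1.759814, coefficient = 4
x_2 = 2.3750, f(x_2) = 1.647502, coefficient = 2
x_3 = 2.9375, f(x_3) = 0.595369, coefficient = 4
x_4 = 3.5000, f(x_4) = -1.227741, coefficient = 1

I ≈ (0.562500/3) × 12.674223 = 2.376417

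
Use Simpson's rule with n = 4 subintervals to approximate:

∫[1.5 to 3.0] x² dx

f(x) = x²
a = 1.5, b = 3.0, n = 4
h = (b - a)/n = 0.375000

Simpson's rule: (h/3)[f(x₀) + 4f(x₁) + 2f(x₂) + ... + f(xₙ)]

x_0 = 1.5000, f(x_0) = 2.250000, coefficient = 1
x_1 = 1.8750, f(x_1) = 3.515625, coefficient = 4
x_2 = 2.2500, f(x_2) = 5.062500, coefficient = 2
x_3 = 2.6250, f(x_3) = 6.890625, coefficient = 4
x_4 = 3.0000, f(x_4) = 9.000000, coefficient = 1

I ≈ (0.375000/3) × 63.000000 = 7.875000
Exact value: 7.875000
Error: 0.000000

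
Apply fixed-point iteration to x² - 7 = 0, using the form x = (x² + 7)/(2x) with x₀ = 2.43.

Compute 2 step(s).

Equation: x² - 7 = 0
Fixed-point form: x = (x² + 7)/(2x)
x₀ = 2.43

x_1 = g(2.430000) = 2.655329
x_2 = g(2.655329) = 2.645769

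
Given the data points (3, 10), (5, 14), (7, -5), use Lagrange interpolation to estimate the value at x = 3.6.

Lagrange interpolation formula:
P(x) = Σ yᵢ × Lᵢ(x)
where Lᵢ(x) = Π_{j≠i} (x - xⱼ)/(xᵢ - xⱼ)

L_0(3.6) = (3.6 - 5)/(3 - 5) × (3.6 - 7)/(3 - 7) = 0.595000
L_1(3.6) = (3.6 - 3)/(5 - 3) × (3.6 - 7)/(5 - 7) = 0.510000
L_2(3.6) = (3.6 - 3)/(7 - 3) × (3.6 - 5)/(7 - 5) = -0.105000

P(3.6) = 10×L_0(3.6) + 14×L_1(3.6) + (-5)×L_2(3.6)
P(3.6) = 13.615000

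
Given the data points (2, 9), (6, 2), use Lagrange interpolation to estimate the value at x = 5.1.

Lagrange interpolation formula:
P(x) = Σ yᵢ × Lᵢ(x)
where Lᵢ(x) = Π_{j≠i} (x - xⱼ)/(xᵢ - xⱼ)

L_0(5.1) = (5.1 - 6)/(2 - 6) = 0.225000
L_1(5.1) = (5.1 - 2)/(6 - 2) = 0.775000

P(5.1) = 9×L_0(5.1) + 2×L_1(5.1)
P(5.1) = 3.575000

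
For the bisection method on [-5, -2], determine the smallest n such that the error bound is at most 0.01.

We need (b-a)/2^n ≤ 0.01
(-2 - (-5))/2^n ≤ 0.01
3/2^n ≤ 0.01
2^n ≥ 300
n ≥ log₂(300) = 8.23
n ≥ 9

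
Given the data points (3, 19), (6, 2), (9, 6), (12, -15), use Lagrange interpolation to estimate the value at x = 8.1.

Lagrange interpolation formula:
P(x) = Σ yᵢ × Lᵢ(x)
where Lᵢ(x) = Π_{j≠i} (x - xⱼ)/(xᵢ - xⱼ)

L_0(8.1) = (8.1 - 6)/(3 - 6) × (8.1 - 9)/(3 - 9) × (8.1 - 12)/(3 - 12) = -0.045500
L_1(8.1) = (8.1 - 3)/(6 - 3) × (8.1 - 9)/(6 - 9) × (8.1 - 12)/(6 - 12) = 0.331500
L_2(8.1) = (8.1 - 3)/(9 - 3) × (8.1 - 6)/(9 - 6) × (8.1 - 12)/(9 - 12) = 0.773500
L_3(8.1) = (8.1 - 3)/(12 - 3) × (8.1 - 6)/(12 - 6) × (8.1 - 9)/(12 - 9) = -0.059500

P(8.1) = 19×L_0(8.1) + 2×L_1(8.1) + 6×L_2(8.1) + (-15)×L_3(8.1)
P(8.1) = 5.332000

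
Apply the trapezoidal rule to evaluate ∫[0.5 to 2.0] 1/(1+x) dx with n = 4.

f(x) = 1/(1+x)
a = 0.5, b = 2.0, n = 4
h = (b - a)/n = 0.375000

Trapezoidal rule: (h/2)[f(x₀) + 2f(x₁) + 2f(x₂) + ... + f(xₙ)]

x_0 = 0.5000, f(x_0) = 0.666667, coefficient = 1
x_1 = 0.8750, f(x_1) = 0.533333, coefficient = 2
x_2 = 1.2500, f(x_2) = 0.444444, coefficient = 2
x_3 = 1.6250, f(x_3) = 0.380952, coefficient = 2
x_4 = 2.0000, f(x_4) = 0.333333, coefficient = 1

I ≈ (0.375000/2) × 3.717460 = 0.697024
Exact value: 0.693147
Error: 0.003877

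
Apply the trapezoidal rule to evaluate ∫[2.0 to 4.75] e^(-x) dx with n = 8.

f(x) = e^(-x)
a = 2.0, b = 4.75, n = 8
h = (b - a)/n = 0.343750

Trapezoidal rule: (h/2)[f(x₀) + 2f(x₁) + 2f(x₂) + ... + f(xₙ)]

x_0 = 2.0000, f(x_0) = 0.135335, coefficient = 1
x_1 = 2.3438, f(x_1) = 0.095967, coefficient = 2
x_2 = 2.6875, f(x_2) = 0.068051, coefficient = 2
x_3 = 3.0312, f(x_3) = 0.048255, coefficient = 2
x_4 = 3.3750, f(x_4) = 0.034218, coefficient = 2
x_5 = 3.7188, f(x_5) = 0.024264, coefficient = 2
x_6 = 4.0625, f(x_6) = 0.017206, coefficient = 2
x_7 = 4.4062, f(x_7) = 0.012201, coefficient = 2
x_8 = 4.7500, f(x_8) = 0.008652, coefficient = 1

I ≈ (0.343750/2) × 0.744312 = 0.127929
Exact value: 0.126684
Error: 0.001245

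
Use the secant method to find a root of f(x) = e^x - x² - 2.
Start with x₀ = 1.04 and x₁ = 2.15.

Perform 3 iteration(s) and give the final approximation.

f(x) = e^x - x² - 2
x₀ = 1.04, x₁ = 2.15

Secant formula: x_{n+1} = x_n - f(x_n)(x_n - x_{n-1})/(f(x_n) - f(x_{n-1}))

Iteration 1:
  f(1.040000) = -0.252383
  f(2.150000) = 1.962358
  x_2 = 2.150000 - 1.962358×(2.150000 - 1.040000)/(1.962358 - (-0.252383))
       = 1.166491
Iteration 2:
  f(2.150000) = 1.962358
  f(1.166491) = -0.149995
  x_3 = 1.166491 - (-0.149995)×(1.166491 - 2.150000)/(-0.149995 - 1.962358)
       = 1.236328
Iteration 3:
  f(1.166491) = -0.149995
  f(1.236328) = -0.085559
  x_4 = 1.236328 - (-0.085559)×(1.236328 - 1.166491)/(-0.085559 - (-0.149995))
       = 1.329059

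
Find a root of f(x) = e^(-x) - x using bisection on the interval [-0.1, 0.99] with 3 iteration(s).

f(x) = e^(-x) - x
Initial interval: [-0.1, 0.99]

Iteration 1:
  c_1 = (-0.100000 + 0.990000)/2 = 0.445000
  f(c_1) = f(0.445000) = 0.195824
  f(a) × f(c) ≥ 0, new interval: [0.445000, 0.990000]
Iteration 2:
  c_2 = (0.445000 + 0.990000)/2 = 0.717500
  f(c_2) = f(0.717500) = -0.229529
  f(a) × f(c) < 0, new interval: [0.445000, 0.717500]
Iteration 3:
  c_3 = (0.445000 + 0.717500)/2 = 0.581250
  f(c_3) = f(0.581250) = -0.022051
  f(a) × f(c) < 0, new interval: [0.445000, 0.581250]

After 3 iteration(s), the approximation is c_3 = 0.581250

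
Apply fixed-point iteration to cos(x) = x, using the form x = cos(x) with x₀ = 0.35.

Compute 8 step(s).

Equation: cos(x) = x
Fixed-point form: x = cos(x)
x₀ = 0.35

x_1 = g(0.350000) = 0.939373
x_2 = g(0.939373) = 0.590294
x_3 = g(0.590294) = 0.830777
x_4 = g(0.830777) = 0.674302
x_5 = g(0.674302) = 0.781143
x_6 = g(0.781143) = 0.710109
x_7 = g(0.710109) = 0.758291
x_8 = g(0.758291) = 0.726013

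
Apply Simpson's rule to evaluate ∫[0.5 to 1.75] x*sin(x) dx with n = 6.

f(x) = x*sin(x)
a = 0.5, b = 1.75, n = 6
h = (b - a)/n = 0.208333

Simpson's rule: (h/3)[f(x₀) + 4f(x₁) + 2f(x₂) + ... + f(xₙ)]

x_0 = 0.5000, f(x_0) = 0.239713, coefficient = 1
x_1 = 0.7083, f(x_1) = 0.460820, coefficient = 4
x_2 = 0.9167, f(x_2) = 0.727446, coefficient = 2
x_3 = 1.1250, f(x_3) = 1.015051, coefficient = 4
x_4 = 1.3333, f(x_4) = 1.295917, coefficient = 2
x_5 = 1.5417, f(x_5) = 1.541013, coefficient = 4
x_6 = 1.7500, f(x_6) = 1.721975, coefficient = 1

I ≈ (0.208333/3) × 18.075949 = 1.255274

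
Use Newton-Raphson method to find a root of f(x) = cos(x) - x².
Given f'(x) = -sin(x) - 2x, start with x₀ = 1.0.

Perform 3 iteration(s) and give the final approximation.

f(x) = cos(x) - x²
f'(x) = -sin(x) - 2x
x₀ = 1.0

Newton-Raphson formula: x_{n+1} = x_n - f(x_n)/f'(x_n)

Iteration 1:
  f(1.000000) = -0.459698
  f'(1.000000) = -2.841471
  x_1 = 1.000000 - (-0.459698)/(-2.841471) = 0.838218
Iteration 2:
  f(0.838218) = -0.033822
  f'(0.838218) = -2.419890
  x_2 = 0.838218 - (-0.033822)/(-2.419890) = 0.824242
Iteration 3:
  f(0.824242) = -0.000261
  f'(0.824242) = -2.382517
  x_3 = 0.824242 - (-0.000261)/(-2.382517) = 0.824132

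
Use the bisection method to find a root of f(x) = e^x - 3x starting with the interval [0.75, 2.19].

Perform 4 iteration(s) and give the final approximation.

f(x) = e^x - 3x
Initial interval: [0.75, 2.19]

Iteration 1:
  c_1 = (0.750000 + 2.190000)/2 = 1.470000
  f(c_1) = f(1.470000) = -0.060765
  f(a) × f(c) ≥ 0, new interval: [1.470000, 2.190000]
Iteration 2:
  c_2 = (1.470000 + 2.190000)/2 = 1.830000
  f(c_2) = f(1.830000) = 0.743887
  f(a) × f(c) < 0, new interval: [1.470000, 1.830000]
Iteration 3:
  c_3 = (1.470000 + 1.830000)/2 = 1.650000
  f(c_3) = f(1.650000) = 0.256980
  f(a) × f(c) < 0, new interval: [1.470000, 1.650000]
Iteration 4:
  c_4 = (1.470000 + 1.650000)/2 = 1.560000
  f(c_4) = f(1.560000) = 0.078821
  f(a) × f(c) < 0, new interval: [1.470000, 1.560000]

After 4 iteration(s), the approximation is c_4 = 1.560000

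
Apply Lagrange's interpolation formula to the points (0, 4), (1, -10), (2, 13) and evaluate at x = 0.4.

Lagrange interpolation formula:
P(x) = Σ yᵢ × Lᵢ(x)
where Lᵢ(x) = Π_{j≠i} (x - xⱼ)/(xᵢ - xⱼ)

L_0(0.4) = (0.4 - 1)/(0 - 1) × (0.4 - 2)/(0 - 2) = 0.480000
L_1(0.4) = (0.4 - 0)/(1 - 0) × (0.4 - 2)/(1 - 2) = 0.640000
L_2(0.4) = (0.4 - 0)/(2 - 0) × (0.4 - 1)/(2 - 1) = -0.120000

P(0.4) = 4×L_0(0.4) + (-10)×L_1(0.4) + 13×L_2(0.4)
P(0.4) = -6.040000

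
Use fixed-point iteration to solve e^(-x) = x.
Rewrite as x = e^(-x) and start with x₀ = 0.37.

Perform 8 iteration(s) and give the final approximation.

Equation: e^(-x) = x
Fixed-point form: x = e^(-x)
x₀ = 0.37

x_1 = g(0.370000) = 0.690734
x_2 = g(0.690734) = 0.501208
x_3 = g(0.501208) = 0.605798
x_4 = g(0.605798) = 0.545639
x_5 = g(0.545639) = 0.579472
x_6 = g(0.579472) = 0.560194
x_7 = g(0.560194) = 0.571098
x_8 = g(0.571098) = 0.564905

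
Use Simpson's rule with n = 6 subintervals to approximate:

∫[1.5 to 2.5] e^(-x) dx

f(x) = e^(-x)
a = 1.5, b = 2.5, n = 6
h = (b - a)/n = 0.166667

Simpson's rule: (h/3)[f(x₀) + 4f(x₁) + 2f(x₂) + ... + f(xₙ)]

x_0 = 1.5000, f(x_0) = 0.223130, coefficient = 1
x_1 = 1.6667, f(x_1) = 0.188876, coefficient = 4
x_2 = 1.8333, f(x_2) = 0.159880, coefficient = 2
x_3 = 2.0000, f(x_3) = 0.135335, coefficient = 4
x_4 = 2.1667, f(x_4) = 0.114559, coefficient = 2
x_5 = 2.3333, f(x_5) = 0.096972, coefficient = 4
x_6 = 2.5000, f(x_6) = 0.082085, coefficient = 1

I ≈ (0.166667/3) × 2.538824 = 0.141046
Exact value: 0.141045
Error: 0.000001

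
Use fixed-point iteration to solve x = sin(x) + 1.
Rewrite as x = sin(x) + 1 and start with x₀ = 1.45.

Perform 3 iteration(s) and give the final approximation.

Equation: x = sin(x) + 1
Fixed-point form: x = sin(x) + 1
x₀ = 1.45

x_1 = g(1.450000) = 1.992713
x_2 = g(1.992713) = 1.912306
x_3 = g(1.912306) = 1.942250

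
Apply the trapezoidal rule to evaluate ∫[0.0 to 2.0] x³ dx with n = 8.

f(x) = x³
a = 0.0, b = 2.0, n = 8
h = (b - a)/n = 0.250000

Trapezoidal rule: (h/2)[f(x₀) + 2f(x₁) + 2f(x₂) + ... + f(xₙ)]

x_0 = 0.0000, f(x_0) = 0.000000, coefficient = 1
x_1 = 0.2500, f(x_1) = 0.015625, coefficient = 2
x_2 = 0.5000, f(x_2) = 0.125000, coefficient = 2
x_3 = 0.7500, f(x_3) = 0.421875, coefficient = 2
x_4 = 1.0000, f(x_4) = 1.000000, coefficient = 2
x_5 = 1.2500, f(x_5) = 1.953125, coefficient = 2
x_6 = 1.5000, f(x_6) = 3.375000, coefficient = 2
x_7 = 1.7500, f(x_7) = 5.359375, coefficient = 2
x_8 = 2.0000, f(x_8) = 8.000000, coefficient = 1

I ≈ (0.250000/2) × 32.500000 = 4.062500
Exact value: 4.000000
Error: 0.062500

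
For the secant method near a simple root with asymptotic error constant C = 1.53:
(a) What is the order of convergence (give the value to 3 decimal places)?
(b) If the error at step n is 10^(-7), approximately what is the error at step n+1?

(a) Secant method has superlinear convergence with order φ = (1+√5)/2 ≈ 1.618.
    This means |e_{n+1}| ≈ C|e_n|^1.618.

(b) With |e_n| = 10^(-7) and C = 1.53:
    |e_{n+1}| ≈ 1.53 × (10^(-7))^1.618 = 1.53 × 10^(-11.33)

(a) ≈ 1.618 (golden ratio); (b) |e_{n+1}| ≈ 7.219e-12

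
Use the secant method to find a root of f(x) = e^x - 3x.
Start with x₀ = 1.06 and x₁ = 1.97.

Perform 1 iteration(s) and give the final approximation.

f(x) = e^x - 3x
x₀ = 1.06, x₁ = 1.97

Secant formula: x_{n+1} = x_n - f(x_n)(x_n - x_{n-1})/(f(x_n) - f(x_{n-1}))

Iteration 1:
  f(1.060000) = -0.293629
  f(1.970000) = 1.260676
  x_2 = 1.970000 - 1.260676×(1.970000 - 1.060000)/(1.260676 - (-0.293629))
       = 1.231911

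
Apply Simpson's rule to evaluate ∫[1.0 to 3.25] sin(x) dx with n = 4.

f(x) = sin(x)
a = 1.0, b = 3.25, n = 4
h = (b - a)/n = 0.562500

Simpson's rule: (h/3)[f(x₀) + 4f(x₁) + 2f(x₂) + ... + f(xₙ)]

x_0 = 1.0000, f(x_0) = 0.841471, coefficient = 1
x_1 = 1.5625, f(x_1) = 0.999966, coefficient = 4
x_2 = 2.1250, f(x_2) = 0.850320, coefficient = 2
x_3 = 2.6875, f(x_3) = 0.438647, coefficient = 4
x_4 = 3.2500, f(x_4) = -0.108195, coefficient = 1

I ≈ (0.562500/3) × 8.188366 = 1.535319
Exact value: 1.534432
Error: 0.000887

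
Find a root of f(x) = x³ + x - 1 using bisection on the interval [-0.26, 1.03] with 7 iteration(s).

f(x) = x³ + x - 1
Initial interval: [-0.26, 1.03]

Iteration 1:
  c_1 = (-0.260000 + 1.030000)/2 = 0.385000
  f(c_1) = f(0.385000) = -0.557933
  f(a) × f(c) ≥ 0, new interval: [0.385000, 1.030000]
Iteration 2:
  c_2 = (0.385000 + 1.030000)/2 = 0.707500
  f(c_2) = f(0.707500) = 0.061644
  f(a) × f(c) < 0, new interval: [0.385000, 0.707500]
Iteration 3:
  c_3 = (0.385000 + 0.707500)/2 = 0.546250
  f(c_3) = f(0.546250) = -0.290755
  f(a) × f(c) ≥ 0, new interval: [0.546250, 0.707500]
Iteration 4:
  c_4 = (0.546250 + 0.707500)/2 = 0.626875
  f(c_4) = f(0.626875) = -0.126781
  f(a) × f(c) ≥ 0, new interval: [0.626875, 0.707500]
Iteration 5:
  c_5 = (0.626875 + 0.707500)/2 = 0.667188
  f(c_5) = f(0.667188) = -0.035821
  f(a) × f(c) ≥ 0, new interval: [0.667188, 0.707500]
Iteration 6:
  c_6 = (0.667188 + 0.707500)/2 = 0.687344
  f(c_6) = f(0.687344) = 0.012073
  f(a) × f(c) < 0, new interval: [0.667188, 0.687344]
Iteration 7:
  c_7 = (0.667188 + 0.687344)/2 = 0.677266
  f(c_7) = f(0.677266) = -0.012080
  f(a) × f(c) ≥ 0, new interval: [0.677266, 0.687344]

After 7 iteration(s), the approximation is c_7 = 0.677266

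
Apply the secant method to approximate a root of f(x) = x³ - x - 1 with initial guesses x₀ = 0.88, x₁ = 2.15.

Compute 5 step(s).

f(x) = x³ - x - 1
x₀ = 0.88, x₁ = 2.15

Secant formula: x_{n+1} = x_n - f(x_n)(x_n - x_{n-1})/(f(x_n) - f(x_{n-1}))

Iteration 1:
  f(0.880000) = -1.198528
  f(2.150000) = 6.788375
  x_2 = 2.150000 - 6.788375×(2.150000 - 0.880000)/(6.788375 - (-1.198528))
       = 1.070578
Iteration 2:
  f(2.150000) = 6.788375
  f(1.070578) = -0.843548
  x_3 = 1.070578 - (-0.843548)×(1.070578 - 2.150000)/(-0.843548 - 6.788375)
       = 1.189886
Iteration 3:
  f(1.070578) = -0.843548
  f(1.189886) = -0.505213
  x_4 = 1.189886 - (-0.505213)×(1.189886 - 1.070578)/(-0.505213 - (-0.843548))
       = 1.368039
Iteration 4:
  f(1.189886) = -0.505213
  f(1.368039) = 0.192287
  x_5 = 1.368039 - 0.192287×(1.368039 - 1.189886)/(0.192287 - (-0.505213))
       = 1.318925
Iteration 5:
  f(1.368039) = 0.192287
  f(1.318925) = -0.024570
  x_6 = 1.318925 - (-0.024570)×(1.318925 - 1.368039)/(-0.024570 - 0.192287)
       = 1.324490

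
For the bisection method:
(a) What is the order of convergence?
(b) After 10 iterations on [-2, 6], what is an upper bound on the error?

(a) Bisection has linear (order 1) convergence; the error is halved each step.

(b) Error bound = (b-a)/2^n = (6 - (-2))/2^{10}
    = 8/2^{10}

(a) 1 (linear); (b) error ≤ 7.81e-03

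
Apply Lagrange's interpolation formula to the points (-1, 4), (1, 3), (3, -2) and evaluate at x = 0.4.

Lagrange interpolation formula:
P(x) = Σ yᵢ × Lᵢ(x)
where Lᵢ(x) = Π_{j≠i} (x - xⱼ)/(xᵢ - xⱼ)

L_0(0.4) = (0.4 - 1)/(-1 - 1) × (0.4 - 3)/(-1 - 3) = 0.195000
L_1(0.4) = (0.4 - (-1))/(1 - (-1)) × (0.4 - 3)/(1 - 3) = 0.910000
L_2(0.4) = (0.4 - (-1))/(3 - (-1)) × (0.4 - 1)/(3 - 1) = -0.105000

P(0.4) = 4×L_0(0.4) + 3×L_1(0.4) + (-2)×L_2(0.4)
P(0.4) = 3.720000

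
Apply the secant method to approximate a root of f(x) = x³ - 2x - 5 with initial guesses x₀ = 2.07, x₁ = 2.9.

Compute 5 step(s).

f(x) = x³ - 2x - 5
x₀ = 2.07, x₁ = 2.9

Secant formula: x_{n+1} = x_n - f(x_n)(x_n - x_{n-1})/(f(x_n) - f(x_{n-1}))

Iteration 1:
  f(2.070000) = -0.270257
  f(2.900000) = 13.589000
  x_2 = 2.900000 - 13.589000×(2.900000 - 2.070000)/(13.589000 - (-0.270257))
       = 2.086185
Iteration 2:
  f(2.900000) = 13.589000
  f(2.086185) = -0.092942
  x_3 = 2.086185 - (-0.092942)×(2.086185 - 2.900000)/(-0.092942 - 13.589000)
       = 2.091713
Iteration 3:
  f(2.086185) = -0.092942
  f(2.091713) = -0.031627
  x_4 = 2.091713 - (-0.031627)×(2.091713 - 2.086185)/(-0.031627 - (-0.092942))
       = 2.094565
Iteration 4:
  f(2.091713) = -0.031627
  f(2.094565) = 0.000150
  x_5 = 2.094565 - 0.000150×(2.094565 - 2.091713)/(0.000150 - (-0.031627))
       = 2.094551
Iteration 5:
  f(2.094565) = 0.000150
  f(2.094551) = 0.000000
  x_6 = 2.094551 - 0.000000×(2.094551 - 2.094565)/(0.000000 - 0.000150)
       = 2.094551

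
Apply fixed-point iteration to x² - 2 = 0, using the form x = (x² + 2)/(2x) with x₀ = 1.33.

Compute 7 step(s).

Equation: x² - 2 = 0
Fixed-point form: x = (x² + 2)/(2x)
x₀ = 1.33

x_1 = g(1.330000) = 1.416880
x_2 = g(1.416880) = 1.414216
x_3 = g(1.414216) = 1.414214
x_4 = g(1.414214) = 1.414214
x_5 = g(1.414214) = 1.414214
x_6 = g(1.414214) = 1.414214
x_7 = g(1.414214) = 1.414214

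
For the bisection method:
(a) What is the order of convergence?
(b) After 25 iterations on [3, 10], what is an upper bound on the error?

(a) Bisection has linear (order 1) convergence; the error is halved each step.

(b) Error bound = (b-a)/2^n = (10 - 3)/2^{25}
    = 7/2^{25}

(a) 1 (linear); (b) error ≤ 2.09e-07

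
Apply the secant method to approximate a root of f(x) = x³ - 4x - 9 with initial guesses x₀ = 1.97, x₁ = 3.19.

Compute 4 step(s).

f(x) = x³ - 4x - 9
x₀ = 1.97, x₁ = 3.19

Secant formula: x_{n+1} = x_n - f(x_n)(x_n - x_{n-1})/(f(x_n) - f(x_{n-1}))

Iteration 1:
  f(1.970000) = -9.234627
  f(3.190000) = 10.701759
  x_2 = 3.190000 - 10.701759×(3.190000 - 1.970000)/(10.701759 - (-9.234627))
       = 2.535110
Iteration 2:
  f(3.190000) = 10.701759
  f(2.535110) = -2.847844
  x_3 = 2.535110 - (-2.847844)×(2.535110 - 3.190000)/(-2.847844 - 10.701759)
       = 2.672754
Iteration 3:
  f(2.535110) = -2.847844
  f(2.672754) = -0.597894
  x_4 = 2.672754 - (-0.597894)×(2.672754 - 2.535110)/(-0.597894 - (-2.847844))
       = 2.709331
Iteration 4:
  f(2.672754) = -0.597894
  f(2.709331) = 0.050452
  x_5 = 2.709331 - 0.050452×(2.709331 - 2.672754)/(0.050452 - (-0.597894))
       = 2.706485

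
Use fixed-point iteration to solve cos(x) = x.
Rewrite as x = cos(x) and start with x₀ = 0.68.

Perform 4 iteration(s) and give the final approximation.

Equation: cos(x) = x
Fixed-point form: x = cos(x)
x₀ = 0.68

x_1 = g(0.680000) = 0.777573
x_2 = g(0.777573) = 0.712618
x_3 = g(0.712618) = 0.756652
x_4 = g(0.756652) = 0.727138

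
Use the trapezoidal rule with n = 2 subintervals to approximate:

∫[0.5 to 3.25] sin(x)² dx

f(x) = sin(x)²
a = 0.5, b = 3.25, n = 2
h = (b - a)/n = 1.375000

Trapezoidal rule: (h/2)[f(x₀) + 2f(x₁) + 2f(x₂) + ... + f(xₙ)]

x_0 = 0.5000, f(x_0) = 0.229849, coefficient = 1
x_1 = 1.8750, f(x_1) = 0.910280, coefficient = 2
x_2 = 3.2500, f(x_2) = 0.011706, coefficient = 1

I ≈ (1.375000/2) × 2.062114 = 1.417704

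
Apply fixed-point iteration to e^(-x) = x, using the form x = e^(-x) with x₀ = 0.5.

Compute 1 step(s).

Equation: e^(-x) = x
Fixed-point form: x = e^(-x)
x₀ = 0.5

x_1 = g(0.500000) = 0.606531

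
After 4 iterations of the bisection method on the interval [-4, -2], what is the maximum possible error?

Bisection error bound: |error| ≤ (b-a)/2^n
|error| ≤ (-2 - (-4))/2^4 = 2/2^4
|error| ≤ 0.1250000000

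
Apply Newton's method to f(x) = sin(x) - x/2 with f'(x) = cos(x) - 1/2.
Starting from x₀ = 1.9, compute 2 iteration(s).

f(x) = sin(x) - x/2
f'(x) = cos(x) - 1/2
x₀ = 1.9

Newton-Raphson formula: x_{n+1} = x_n - f(x_n)/f'(x_n)

Iteration 1:
  f(1.900000) = -0.003700
  f'(1.900000) = -0.823290
  x_1 = 1.900000 - (-0.003700)/(-0.823290) = 1.895506
Iteration 2:
  f(1.895506) = -0.000010
  f'(1.895506) = -0.819034
  x_2 = 1.895506 - (-0.000010)/(-0.819034) = 1.895494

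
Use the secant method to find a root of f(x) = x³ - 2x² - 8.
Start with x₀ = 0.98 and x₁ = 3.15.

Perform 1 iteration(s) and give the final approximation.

f(x) = x³ - 2x² - 8
x₀ = 0.98, x₁ = 3.15

Secant formula: x_{n+1} = x_n - f(x_n)(x_n - x_{n-1})/(f(x_n) - f(x_{n-1}))

Iteration 1:
  f(0.980000) = -8.979608
  f(3.150000) = 3.410875
  x_2 = 3.150000 - 3.410875×(3.150000 - 0.980000)/(3.410875 - (-8.979608))
       = 2.552638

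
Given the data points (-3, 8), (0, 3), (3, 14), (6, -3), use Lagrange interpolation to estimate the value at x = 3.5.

Lagrange interpolation formula:
P(x) = Σ yᵢ × Lᵢ(x)
where Lᵢ(x) = Π_{j≠i} (x - xⱼ)/(xᵢ - xⱼ)

L_0(3.5) = (3.5 - 0)/(-3 - 0) × (3.5 - 3)/(-3 - 3) × (3.5 - 6)/(-3 - 6) = 0.027006
L_1(3.5) = (3.5 - (-3))/(0 - (-3)) × (3.5 - 3)/(0 - 3) × (3.5 - 6)/(0 - 6) = -0.150463
L_2(3.5) = (3.5 - (-3))/(3 - (-3)) × (3.5 - 0)/(3 - 0) × (3.5 - 6)/(3 - 6) = 1.053241
L_3(3.5) = (3.5 - (-3))/(6 - (-3)) × (3.5 - 0)/(6 - 0) × (3.5 - 3)/(6 - 3) = 0.070216

P(3.5) = 8×L_0(3.5) + 3×L_1(3.5) + 14×L_2(3.5) + (-3)×L_3(3.5)
P(3.5) = 14.299383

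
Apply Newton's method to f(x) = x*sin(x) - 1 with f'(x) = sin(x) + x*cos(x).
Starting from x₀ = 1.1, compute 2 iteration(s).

f(x) = x*sin(x) - 1
f'(x) = sin(x) + x*cos(x)
x₀ = 1.1

Newton-Raphson formula: x_{n+1} = x_n - f(x_n)/f'(x_n)

Iteration 1:
  f(1.100000) = -0.019672
  f'(1.100000) = 1.390163
  x_1 = 1.100000 - (-0.019672)/1.390163 = 1.114151
Iteration 2:
  f(1.114151) = -0.000009
  f'(1.114151) = 1.388810
  x_2 = 1.114151 - (-0.000009)/1.388810 = 1.114157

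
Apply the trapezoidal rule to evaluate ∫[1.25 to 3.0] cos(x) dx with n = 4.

f(x) = cos(x)
a = 1.25, b = 3.0, n = 4
h = (b - a)/n = 0.437500

Trapezoidal rule: (h/2)[f(x₀) + 2f(x₁) + 2f(x₂) + ... + f(xₙ)]

x_0 = 1.2500, f(x_0) = 0.315322, coefficient = 1
x_1 = 1.6875, f(x_1) = -0.116439, coefficient = 2
x_2 = 2.1250, f(x_2) = -0.526266, coefficient = 2
x_3 = 2.5625, f(x_3) = -0.836960, coefficient = 2
x_4 = 3.0000, f(x_4) = -0.989992, coefficient = 1

I ≈ (0.437500/2) × -3.634000 = -0.794937
Exact value: -0.807865
Error: 0.012927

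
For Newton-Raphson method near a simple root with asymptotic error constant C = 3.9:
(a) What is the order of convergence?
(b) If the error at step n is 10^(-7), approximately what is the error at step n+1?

(a) Newton-Raphson has quadratic (order 2) convergence near simple roots.
    This means |e_{n+1}| ≈ C|e_n|².

(b) With |e_n| = 10^(-7) and C = 3.9:
    |e_{n+1}| ≈ 3.9 × (10^(-7))² = 3.9 × 10^(-14)

(a) 2 (quadratic); (b) |e_{n+1}| ≈ 3.900e-14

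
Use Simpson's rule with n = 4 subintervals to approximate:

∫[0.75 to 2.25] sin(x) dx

f(x) = sin(x)
a = 0.75, b = 2.25, n = 4
h = (b - a)/n = 0.375000

Simpson's rule: (h/3)[f(x₀) + 4f(x₁) + 2f(x₂) + ... + f(xₙ)]

x_0 = 0.7500, f(x_0) = 0.681639, coefficient = 1
x_1 = 1.1250, f(x_1) = 0.902268, coefficient = 4
x_2 = 1.5000, f(x_2) = 0.997495, coefficient = 2
x_3 = 1.8750, f(x_3) = 0.954086, coefficient = 4
x_4 = 2.2500, f(x_4) = 0.778073, coefficient = 1

I ≈ (0.375000/3) × 10.880115 = 1.360014
Exact value: 1.359862
Error: 0.000152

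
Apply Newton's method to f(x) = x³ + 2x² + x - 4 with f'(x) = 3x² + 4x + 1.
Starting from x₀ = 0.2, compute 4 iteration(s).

f(x) = x³ + 2x² + x - 4
f'(x) = 3x² + 4x + 1
x₀ = 0.2

Newton-Raphson formula: x_{n+1} = x_n - f(x_n)/f'(x_n)

Iteration 1:
  f(0.200000) = -3.712000
  f'(0.200000) = 1.920000
  x_1 = 0.200000 - (-3.712000)/1.920000 = 2.133333
Iteration 2:
  f(2.133333) = 16.944593
  f'(2.133333) = 23.186667
  x_2 = 2.133333 - 16.944593/23.186667 = 1.402543
Iteration 3:
  f(1.402543) = 4.095776
  f'(1.402543) = 12.511552
  x_3 = 1.402543 - 4.095776/12.511552 = 1.075183
Iteration 4:
  f(1.075183) = 0.630155
  f'(1.075183) = 8.768792
  x_4 = 1.075183 - 0.630155/8.768792 = 1.003320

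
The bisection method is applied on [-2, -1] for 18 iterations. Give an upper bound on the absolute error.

Bisection error bound: |error| ≤ (b-a)/2^n
|error| ≤ (-1 - (-2))/2^18 = 1/2^18
|error| ≤ 0.0000038147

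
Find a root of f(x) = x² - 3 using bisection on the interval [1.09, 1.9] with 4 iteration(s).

f(x) = x² - 3
Initial interval: [1.09, 1.9]

Iteration 1:
  c_1 = (1.090000 + 1.900000)/2 = 1.495000
  f(c_1) = f(1.495000) = -0.764975
  f(a) × f(c) ≥ 0, new interval: [1.495000, 1.900000]
Iteration 2:
  c_2 = (1.495000 + 1.900000)/2 = 1.697500
  f(c_2) = f(1.697500) = -0.118494
  f(a) × f(c) ≥ 0, new interval: [1.697500, 1.900000]
Iteration 3:
  c_3 = (1.697500 + 1.900000)/2 = 1.798750
  f(c_3) = f(1.798750) = 0.235502
  f(a) × f(c) < 0, new interval: [1.697500, 1.798750]
Iteration 4:
  c_4 = (1.697500 + 1.798750)/2 = 1.748125
  f(c_4) = f(1.748125) = 0.055941
  f(a) × f(c) < 0, new interval: [1.697500, 1.748125]

After 4 iteration(s), the approximation is c_4 = 1.748125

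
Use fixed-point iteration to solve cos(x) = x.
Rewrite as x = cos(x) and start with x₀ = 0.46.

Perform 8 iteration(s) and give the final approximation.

Equation: cos(x) = x
Fixed-point form: x = cos(x)
x₀ = 0.46

x_1 = g(0.460000) = 0.896052
x_2 = g(0.896052) = 0.624697
x_3 = g(0.624697) = 0.811140
x_4 = g(0.811140) = 0.688672
x_5 = g(0.688672) = 0.772091
x_6 = g(0.772091) = 0.716454
x_7 = g(0.716454) = 0.754139
x_8 = g(0.754139) = 0.728861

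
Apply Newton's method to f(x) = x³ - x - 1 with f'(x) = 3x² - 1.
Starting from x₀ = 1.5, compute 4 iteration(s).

f(x) = x³ - x - 1
f'(x) = 3x² - 1
x₀ = 1.5

Newton-Raphson formula: x_{n+1} = x_n - f(x_n)/f'(x_n)

Iteration 1:
  f(1.500000) = 0.875000
  f'(1.500000) = 5.750000
  x_1 = 1.500000 - 0.875000/5.750000 = 1.347826
Iteration 2:
  f(1.347826) = 0.100682
  f'(1.347826) = 4.449905
  x_2 = 1.347826 - 0.100682/4.449905 = 1.325200
Iteration 3:
  f(1.325200) = 0.002058
  f'(1.325200) = 4.268468
  x_3 = 1.325200 - 0.002058/4.268468 = 1.324718
Iteration 4:
  f(1.324718) = 0.000001
  f'(1.324718) = 4.264635
  x_4 = 1.324718 - 0.000001/4.264635 = 1.324718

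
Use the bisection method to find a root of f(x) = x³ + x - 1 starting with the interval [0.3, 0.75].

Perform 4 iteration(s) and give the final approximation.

f(x) = x³ + x - 1
Initial interval: [0.3, 0.75]

Iteration 1:
  c_1 = (0.300000 + 0.750000)/2 = 0.525000
  f(c_1) = f(0.525000) = -0.330297
  f(a) × f(c) ≥ 0, new interval: [0.525000, 0.750000]
Iteration 2:
  c_2 = (0.525000 + 0.750000)/2 = 0.637500
  f(c_2) = f(0.637500) = -0.103416
  f(a) × f(c) ≥ 0, new interval: [0.637500, 0.750000]
Iteration 3:
  c_3 = (0.637500 + 0.750000)/2 = 0.693750
  f(c_3) = f(0.693750) = 0.027644
  f(a) × f(c) < 0, new interval: [0.637500, 0.693750]
Iteration 4:
  c_4 = (0.637500 + 0.693750)/2 = 0.665625
  f(c_4) = f(0.665625) = -0.039465
  f(a) × f(c) ≥ 0, new interval: [0.665625, 0.693750]

After 4 iteration(s), the approximation is c_4 = 0.665625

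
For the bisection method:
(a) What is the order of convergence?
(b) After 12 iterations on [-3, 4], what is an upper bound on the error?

(a) Bisection has linear (order 1) convergence; the error is halved each step.

(b) Error bound = (b-a)/2^n = (4 - (-3))/2^{12}
    = 7/2^{12}

(a) 1 (linear); (b) error ≤ 1.71e-03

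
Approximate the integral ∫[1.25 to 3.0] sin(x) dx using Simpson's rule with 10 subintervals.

f(x) = sin(x)
a = 1.25, b = 3.0, n = 10
h = (b - a)/n = 0.175000

Simpson's rule: (h/3)[f(x₀) + 4f(x₁) + 2f(x₂) + ... + f(xₙ)]

x_0 = 1.2500, f(x_0) = 0.948985, coefficient = 1
x_1 = 1.4250, f(x_1) = 0.989391, coefficient = 4
x_2 = 1.6000, f(x_2) = 0.999574, coefficient = 2
x_3 = 1.7750, f(x_3) = 0.979223, coefficient = 4
x_4 = 1.9500, f(x_4) = 0.928960, coefficient = 2
x_5 = 2.1250, f(x_5) = 0.850320, coefficient = 4
x_6 = 2.3000, f(x_6) = 0.745705, coefficient = 2
x_7 = 2.4750, f(x_7) = 0.618312, coefficient = 4
x_8 = 2.6500, f(x_8) = 0.472031, coefficient = 2
x_9 = 2.8250, f(x_9) = 0.311330, coefficient = 4
x_10 = 3.0000, f(x_10) = 0.141120, coefficient = 1

I ≈ (0.175000/3) × 22.376943 = 1.305322
Exact value: 1.305315
Error: 0.000007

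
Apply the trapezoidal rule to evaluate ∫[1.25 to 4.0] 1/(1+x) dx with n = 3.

f(x) = 1/(1+x)
a = 1.25, b = 4.0, n = 3
h = (b - a)/n = 0.916667

Trapezoidal rule: (h/2)[f(x₀) + 2f(x₁) + 2f(x₂) + ... + f(xₙ)]

x_0 = 1.2500, f(x_0) = 0.444444, coefficient = 1
x_1 = 2.1667, f(x_1) = 0.315789, coefficient = 2
x_2 = 3.0833, f(x_2) = 0.244898, coefficient = 2
x_3 = 4.0000, f(x_3) = 0.200000, coefficient = 1

I ≈ (0.916667/2) × 1.765819 = 0.809334
Exact value: 0.798508
Error: 0.010826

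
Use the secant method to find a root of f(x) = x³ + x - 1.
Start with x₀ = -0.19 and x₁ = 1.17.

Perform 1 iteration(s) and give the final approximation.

f(x) = x³ + x - 1
x₀ = -0.19, x₁ = 1.17

Secant formula: x_{n+1} = x_n - f(x_n)(x_n - x_{n-1})/(f(x_n) - f(x_{n-1}))

Iteration 1:
  f(-0.190000) = -1.196859
  f(1.170000) = 1.771613
  x_2 = 1.170000 - 1.771613×(1.170000 - (-0.190000))/(1.771613 - (-1.196859))
       = 0.358339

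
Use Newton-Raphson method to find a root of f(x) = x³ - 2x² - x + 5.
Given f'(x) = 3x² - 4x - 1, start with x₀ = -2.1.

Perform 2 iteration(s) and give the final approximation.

f(x) = x³ - 2x² - x + 5
f'(x) = 3x² - 4x - 1
x₀ = -2.1

Newton-Raphson formula: x_{n+1} = x_n - f(x_n)/f'(x_n)

Iteration 1:
  f(-2.100000) = -10.981000
  f'(-2.100000) = 20.630000
  x_1 = -2.100000 - (-10.981000)/20.630000 = -1.567717
Iteration 2:
  f(-1.567717) = -2.200791
  f'(-1.567717) = 12.644077
  x_2 = -1.567717 - (-2.200791)/12.644077 = -1.393660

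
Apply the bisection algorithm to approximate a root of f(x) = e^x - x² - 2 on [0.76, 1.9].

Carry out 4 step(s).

f(x) = e^x - x² - 2
Initial interval: [0.76, 1.9]

Iteration 1:
  c_1 = (0.760000 + 1.900000)/2 = 1.330000
  f(c_1) = f(1.330000) = 0.012143
  f(a) × f(c) < 0, new interval: [0.760000, 1.330000]
Iteration 2:
  c_2 = (0.760000 + 1.330000)/2 = 1.045000
  f(c_2) = f(1.045000) = -0.248626
  f(a) × f(c) ≥ 0, new interval: [1.045000, 1.330000]
Iteration 3:
  c_3 = (1.045000 + 1.330000)/2 = 1.187500
  f(c_3) = f(1.187500) = -0.131282
  f(a) × f(c) ≥ 0, new interval: [1.187500, 1.330000]
Iteration 4:
  c_4 = (1.187500 + 1.330000)/2 = 1.258750
  f(c_4) = f(1.258750) = -0.063434
  f(a) × f(c) ≥ 0, new interval: [1.258750, 1.330000]

After 4 iteration(s), the approximation is c_4 = 1.258750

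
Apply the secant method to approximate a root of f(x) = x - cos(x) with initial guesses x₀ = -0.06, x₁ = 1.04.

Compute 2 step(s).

f(x) = x - cos(x)
x₀ = -0.06, x₁ = 1.04

Secant formula: x_{n+1} = x_n - f(x_n)(x_n - x_{n-1})/(f(x_n) - f(x_{n-1}))

Iteration 1:
  f(-0.060000) = -1.058201
  f(1.040000) = 0.533780
  x_2 = 1.040000 - 0.533780×(1.040000 - (-0.060000))/(0.533780 - (-1.058201))
       = 0.671178
Iteration 2:
  f(1.040000) = 0.533780
  f(0.671178) = -0.111912
  x_3 = 0.671178 - (-0.111912)×(0.671178 - 1.040000)/(-0.111912 - 0.533780)
       = 0.735102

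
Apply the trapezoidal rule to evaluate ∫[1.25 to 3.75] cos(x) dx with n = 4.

f(x) = cos(x)
a = 1.25, b = 3.75, n = 4
h = (b - a)/n = 0.625000

Trapezoidal rule: (h/2)[f(x₀) + 2f(x₁) + 2f(x₂) + ... + f(xₙ)]

x_0 = 1.2500, f(x_0) = 0.315322, coefficient = 1
x_1 = 1.8750, f(x_1) = -0.299534, coefficient = 2
x_2 = 2.5000, f(x_2) = -0.801144, coefficient = 2
x_3 = 3.1250, f(x_3) = -0.999862, coefficient = 2
x_4 = 3.7500, f(x_4) = -0.820559, coefficient = 1

I ≈ (0.625000/2) × -4.706316 = -1.470724
Exact value: -1.520546
Error: 0.049822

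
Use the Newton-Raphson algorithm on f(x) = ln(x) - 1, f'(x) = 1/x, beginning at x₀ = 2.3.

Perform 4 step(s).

f(x) = ln(x) - 1
f'(x) = 1/x
x₀ = 2.3

Newton-Raphson formula: x_{n+1} = x_n - f(x_n)/f'(x_n)

Iteration 1:
  f(2.300000) = -0.167091
  f'(2.300000) = 0.434783
  x_1 = 2.300000 - (-0.167091)/0.434783 = 2.684309
Iteration 2:
  f(2.684309) = -0.012577
  f'(2.684309) = 0.372535
  x_2 = 2.684309 - (-0.012577)/0.372535 = 2.718069
Iteration 3:
  f(2.718069) = -0.000078
  f'(2.718069) = 0.367908
  x_3 = 2.718069 - (-0.000078)/0.367908 = 2.718282
Iteration 4:
  f(2.718282) = 0.000000
  f'(2.718282) = 0.367879
  x_4 = 2.718282 - 0.000000/0.367879 = 2.718282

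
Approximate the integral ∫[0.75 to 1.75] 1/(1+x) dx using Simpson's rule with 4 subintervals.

f(x) = 1/(1+x)
a = 0.75, b = 1.75, n = 4
h = (b - a)/n = 0.250000

Simpson's rule: (h/3)[f(x₀) + 4f(x₁) + 2f(x₂) + ... + f(xₙ)]

x_0 = 0.7500, f(x_0) = 0.571429, coefficient = 1
x_1 = 1.0000, f(x_1) = 0.500000, coefficient = 4
x_2 = 1.2500, f(x_2) = 0.444444, coefficient = 2
x_3 = 1.5000, f(x_3) = 0.400000, coefficient = 4
x_4 = 1.7500, f(x_4) = 0.363636, coefficient = 1

I ≈ (0.250000/3) × 5.423954 = 0.451996
Exact value: 0.451985
Error: 0.000011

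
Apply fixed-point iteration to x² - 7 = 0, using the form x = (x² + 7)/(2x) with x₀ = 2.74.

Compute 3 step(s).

Equation: x² - 7 = 0
Fixed-point form: x = (x² + 7)/(2x)
x₀ = 2.74

x_1 = g(2.740000) = 2.647372
x_2 = g(2.647372) = 2.645752
x_3 = g(2.645752) = 2.645751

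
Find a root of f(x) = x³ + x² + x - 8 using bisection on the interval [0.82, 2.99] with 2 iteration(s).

f(x) = x³ + x² + x - 8
Initial interval: [0.82, 2.99]

Iteration 1:
  c_1 = (0.820000 + 2.990000)/2 = 1.905000
  f(c_1) = f(1.905000) = 4.447318
  f(a) × f(c) < 0, new interval: [0.820000, 1.905000]
Iteration 2:
  c_2 = (0.820000 + 1.905000)/2 = 1.362500
  f(c_2) = f(1.362500) = -2.251740
  f(a) × f(c) ≥ 0, new interval: [1.362500, 1.905000]

After 2 iteration(s), the approximation is c_2 = 1.362500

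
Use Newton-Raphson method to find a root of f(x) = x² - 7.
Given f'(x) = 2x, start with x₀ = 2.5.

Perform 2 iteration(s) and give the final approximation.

f(x) = x² - 7
f'(x) = 2x
x₀ = 2.5

Newton-Raphson formula: x_{n+1} = x_n - f(x_n)/f'(x_n)

Iteration 1:
  f(2.500000) = -0.750000
  f'(2.500000) = 5.000000
  x_1 = 2.500000 - (-0.750000)/5.000000 = 2.650000
Iteration 2:
  f(2.650000) = 0.022500
  f'(2.650000) = 5.300000
  x_2 = 2.650000 - 0.022500/5.300000 = 2.645755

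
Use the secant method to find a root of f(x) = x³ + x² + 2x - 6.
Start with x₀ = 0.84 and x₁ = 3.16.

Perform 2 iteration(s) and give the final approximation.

f(x) = x³ + x² + 2x - 6
x₀ = 0.84, x₁ = 3.16

Secant formula: x_{n+1} = x_n - f(x_n)(x_n - x_{n-1})/(f(x_n) - f(x_{n-1}))

Iteration 1:
  f(0.840000) = -3.021696
  f(3.160000) = 41.860096
  x_2 = 3.160000 - 41.860096×(3.160000 - 0.840000)/(41.860096 - (-3.021696))
       = 0.996196
Iteration 2:
  f(3.160000) = 41.860096
  f(0.996196) = -2.026574
  x_3 = 0.996196 - (-2.026574)×(0.996196 - 3.160000)/(-2.026574 - 41.860096)
       = 1.096114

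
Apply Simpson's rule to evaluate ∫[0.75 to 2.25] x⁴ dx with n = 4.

f(x) = x⁴
a = 0.75, b = 2.25, n = 4
h = (b - a)/n = 0.375000

Simpson's rule: (h/3)[f(x₀) + 4f(x₁) + 2f(x₂) + ... + f(xₙ)]

x_0 = 0.7500, f(x_0) = 0.316406, coefficient = 1
x_1 = 1.1250, f(x_1) = 1.601807, coefficient = 4
x_2 = 1.5000, f(x_2) = 5.062500, coefficient = 2
x_3 = 1.8750, f(x_3) = 12.359619, coefficient = 4
x_4 = 2.2500, f(x_4) = 25.628906, coefficient = 1

I ≈ (0.375000/3) × 91.916016 = 11.489502
Exact value: 11.485547
Error: 0.003955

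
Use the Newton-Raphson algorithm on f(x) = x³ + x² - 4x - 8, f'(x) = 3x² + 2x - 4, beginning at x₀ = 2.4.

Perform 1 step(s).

f(x) = x³ + x² - 4x - 8
f'(x) = 3x² + 2x - 4
x₀ = 2.4

Newton-Raphson formula: x_{n+1} = x_n - f(x_n)/f'(x_n)

Iteration 1:
  f(2.400000) = 1.984000
  f'(2.400000) = 18.080000
  x_1 = 2.400000 - 1.984000/18.080000 = 2.290265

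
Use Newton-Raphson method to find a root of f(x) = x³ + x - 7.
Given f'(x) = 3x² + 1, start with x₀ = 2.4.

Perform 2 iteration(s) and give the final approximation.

f(x) = x³ + x - 7
f'(x) = 3x² + 1
x₀ = 2.4

Newton-Raphson formula: x_{n+1} = x_n - f(x_n)/f'(x_n)

Iteration 1:
  f(2.400000) = 9.224000
  f'(2.400000) = 18.280000
  x_1 = 2.400000 - 9.224000/18.280000 = 1.895405
Iteration 2:
  f(1.895405) = 1.704759
  f'(1.895405) = 11.777678
  x_2 = 1.895405 - 1.704759/11.777678 = 1.750660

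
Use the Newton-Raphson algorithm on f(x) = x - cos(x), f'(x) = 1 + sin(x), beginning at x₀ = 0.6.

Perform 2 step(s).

f(x) = x - cos(x)
f'(x) = 1 + sin(x)
x₀ = 0.6

Newton-Raphson formula: x_{n+1} = x_n - f(x_n)/f'(x_n)

Iteration 1:
  f(0.600000) = -0.225336
  f'(0.600000) = 1.564642
  x_1 = 0.600000 - (-0.225336)/1.564642 = 0.744017
Iteration 2:
  f(0.744017) = 0.008264
  f'(0.744017) = 1.677249
  x_2 = 0.744017 - 0.008264/1.677249 = 0.739090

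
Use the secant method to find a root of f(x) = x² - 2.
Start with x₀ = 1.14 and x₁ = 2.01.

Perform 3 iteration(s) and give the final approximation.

f(x) = x² - 2
x₀ = 1.14, x₁ = 2.01

Secant formula: x_{n+1} = x_n - f(x_n)(x_n - x_{n-1})/(f(x_n) - f(x_{n-1}))

Iteration 1:
  f(1.140000) = -0.700400
  f(2.010000) = 2.040100
  x_2 = 2.010000 - 2.040100×(2.010000 - 1.140000)/(2.040100 - (-0.700400))
       = 1.362349
Iteration 2:
  f(2.010000) = 2.040100
  f(1.362349) = -0.144005
  x_3 = 1.362349 - (-0.144005)×(1.362349 - 2.010000)/(-0.144005 - 2.040100)
       = 1.405051
Iteration 3:
  f(1.362349) = -0.144005
  f(1.405051) = -0.025832
  x_4 = 1.405051 - (-0.025832)×(1.405051 - 1.362349)/(-0.025832 - (-0.144005))
       = 1.414385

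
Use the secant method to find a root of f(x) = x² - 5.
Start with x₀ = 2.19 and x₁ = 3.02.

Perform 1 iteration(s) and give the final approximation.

f(x) = x² - 5
x₀ = 2.19, x₁ = 3.02

Secant formula: x_{n+1} = x_n - f(x_n)(x_n - x_{n-1})/(f(x_n) - f(x_{n-1}))

Iteration 1:
  f(2.190000) = -0.203900
  f(3.020000) = 4.120400
  x_2 = 3.020000 - 4.120400×(3.020000 - 2.190000)/(4.120400 - (-0.203900))
       = 2.229136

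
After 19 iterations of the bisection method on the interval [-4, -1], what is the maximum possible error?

Bisection error bound: |error| ≤ (b-a)/2^n
|error| ≤ (-1 - (-4))/2^19 = 3/2^19
|error| ≤ 0.0000057220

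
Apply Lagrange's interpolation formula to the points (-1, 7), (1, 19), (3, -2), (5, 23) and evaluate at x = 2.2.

Lagrange interpolation formula:
P(x) = Σ yᵢ × Lᵢ(x)
where Lᵢ(x) = Π_{j≠i} (x - xⱼ)/(xᵢ - xⱼ)

L_0(2.2) = (2.2 - 1)/(-1 - 1) × (2.2 - 3)/(-1 - 3) × (2.2 - 5)/(-1 - 5) = -0.056000
L_1(2.2) = (2.2 - (-1))/(1 - (-1)) × (2.2 - 3)/(1 - 3) × (2.2 - 5)/(1 - 5) = 0.448000
L_2(2.2) = (2.2 - (-1))/(3 - (-1)) × (2.2 - 1)/(3 - 1) × (2.2 - 5)/(3 - 5) = 0.672000
L_3(2.2) = (2.2 - (-1))/(5 - (-1)) × (2.2 - 1)/(5 - 1) × (2.2 - 3)/(5 - 3) = -0.064000

P(2.2) = 7×L_0(2.2) + 19×L_1(2.2) + (-2)×L_2(2.2) + 23×L_3(2.2)
P(2.2) = 5.304000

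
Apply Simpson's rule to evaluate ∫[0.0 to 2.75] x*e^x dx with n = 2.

f(x) = x*e^x
a = 0.0, b = 2.75, n = 2
h = (b - a)/n = 1.375000

Simpson's rule: (h/3)[f(x₀) + 4f(x₁) + 2f(x₂) + ... + f(xₙ)]

x_0 = 0.0000, f(x_0) = 0.000000, coefficient = 1
x_1 = 1.3750, f(x_1) = 5.438230, coefficient = 4
x_2 = 2.7500, f(x_2) = 43.017238, coefficient = 1

I ≈ (1.375000/3) × 64.770160 = 29.686323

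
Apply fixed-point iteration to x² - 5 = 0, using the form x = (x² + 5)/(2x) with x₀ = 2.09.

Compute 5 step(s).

Equation: x² - 5 = 0
Fixed-point form: x = (x² + 5)/(2x)
x₀ = 2.09

x_1 = g(2.090000) = 2.241172
x_2 = g(2.241172) = 2.236074
x_3 = g(2.236074) = 2.236068
x_4 = g(2.236068) = 2.236068
x_5 = g(2.236068) = 2.236068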